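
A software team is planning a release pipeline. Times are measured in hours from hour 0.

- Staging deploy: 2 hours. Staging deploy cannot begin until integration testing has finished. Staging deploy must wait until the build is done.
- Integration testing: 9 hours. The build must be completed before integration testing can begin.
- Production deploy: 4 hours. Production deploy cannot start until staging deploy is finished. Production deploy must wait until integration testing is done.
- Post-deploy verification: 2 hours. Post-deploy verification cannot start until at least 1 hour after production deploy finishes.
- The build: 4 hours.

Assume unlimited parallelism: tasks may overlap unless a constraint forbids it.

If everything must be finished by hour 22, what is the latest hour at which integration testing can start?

Post-deploy verification must finish by hour 22; it takes 2 hours, so it must start by 22 − 2 = hour 20.
Production deploy feeds into post-deploy verification (must start by hour 20, minus 1-hour gap → hour 19); so production deploy must finish by hour 19 and therefore start by hour 15.
Staging deploy must finish before production deploy (must start by hour 15). With a 2-hour duration, staging deploy must start by 15 − 2 = hour 13.
Integration testing must finish in time for staging deploy (must start by hour 13); production deploy (must start by hour 15). The tightest is hour 13, so integration testing must start by 13 − 9 = hour 4.

4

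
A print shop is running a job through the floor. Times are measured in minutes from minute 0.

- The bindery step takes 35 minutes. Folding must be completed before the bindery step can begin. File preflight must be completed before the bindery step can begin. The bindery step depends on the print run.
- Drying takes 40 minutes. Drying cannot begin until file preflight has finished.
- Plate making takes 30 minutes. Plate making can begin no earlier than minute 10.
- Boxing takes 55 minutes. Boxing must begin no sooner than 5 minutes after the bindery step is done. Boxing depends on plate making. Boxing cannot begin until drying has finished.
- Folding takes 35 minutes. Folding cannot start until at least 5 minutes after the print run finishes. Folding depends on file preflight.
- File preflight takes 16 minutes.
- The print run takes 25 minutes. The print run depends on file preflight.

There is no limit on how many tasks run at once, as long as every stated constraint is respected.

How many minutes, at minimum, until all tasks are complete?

Plate making cannot begin until its own release at minute 10. It runs from minute 10 to 10 + 30 = minute 40.
Nothing blocks file preflight, so it runs from minute 0 to minute 16.
Drying cannot begin until file preflight (finishes minute 16). It runs from minute 16 to 16 + 40 = minute 56.
The print run cannot begin until file preflight (finishes minute 16). It runs from minute 16 to 16 + 25 = minute 41.
Folding has to wait for the print run (finishes minute 41, plus 5-minute gap → minute 46); file preflight (finishes minute 16). The latest of these is minute 46, so folding runs minute 46 to 46 + 35 = minute 81.
For the bindery step: folding (finishes minute 81); file preflight (finishes minute 16); the print run (finishes minute 41). Taking the maximum gives a start of minute 81, and it finishes at 81 + 35 = minute 116.
Boxing cannot start until the bindery step (finishes minute 116, plus 5-minute gap → minute 121); plate making (finishes minute 40); drying (finishes minute 56). The controlling bound is minute 121, so boxing finishes at 121 + 55 = minute 176.
All tasks are finished once the last one completes. Finish times: File preflight at 16, Plate making at 40, The print run at 41, Drying at 56, Folding at 81, The bindery step at 116, Boxing at 176. The latest is minute 176.

176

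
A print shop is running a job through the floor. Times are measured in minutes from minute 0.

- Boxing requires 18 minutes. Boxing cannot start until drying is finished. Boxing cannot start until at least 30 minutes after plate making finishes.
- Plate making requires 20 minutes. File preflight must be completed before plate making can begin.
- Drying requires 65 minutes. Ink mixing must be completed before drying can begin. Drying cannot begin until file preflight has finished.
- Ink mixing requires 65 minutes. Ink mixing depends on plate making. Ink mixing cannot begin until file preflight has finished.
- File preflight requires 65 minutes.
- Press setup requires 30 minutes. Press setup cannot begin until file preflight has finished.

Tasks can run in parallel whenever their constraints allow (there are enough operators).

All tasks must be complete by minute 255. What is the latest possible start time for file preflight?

22

Nothing follows boxing; the deadline of minute 255 is its only limit. It must start by 255 − 18 = minute 237.
Since boxing (must start by minute 237) depends on it, drying must finish by minute 237. Backing off its 65-minute duration gives a latest start of minute 172.
Since drying (must start by minute 172) depends on it, ink mixing must finish by minute 172. Backing off its 65-minute duration gives a latest start of minute 107.
For plate making: ink mixing (must start by minute 107); boxing (must start by minute 237, minus 30-minute gap → minute 207). The most restrictive is minute 107; with a 20-minute duration, plate making must start by minute 87.
Press setup must finish by minute 255; it takes 30 minutes, so it must start by 255 − 30 = minute 225.
For file preflight: plate making (must start by minute 87); ink mixing (must start by minute 107); press setup (must start by minute 225); drying (must start by minute 172). The most restrictive is minute 87; with a 65-minute duration, file preflight must start by minute 22.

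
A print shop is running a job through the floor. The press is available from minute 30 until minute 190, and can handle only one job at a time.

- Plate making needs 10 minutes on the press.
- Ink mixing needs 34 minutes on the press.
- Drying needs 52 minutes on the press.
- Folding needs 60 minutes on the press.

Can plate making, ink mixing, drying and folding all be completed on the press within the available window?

The press window is 190 − 30 = 160 minutes.
Running back to back, the jobs need 10 + 34 + 52 + 60 = 156 minutes on the press.
Since 156 ≤ 160, they fit within the window.

Yes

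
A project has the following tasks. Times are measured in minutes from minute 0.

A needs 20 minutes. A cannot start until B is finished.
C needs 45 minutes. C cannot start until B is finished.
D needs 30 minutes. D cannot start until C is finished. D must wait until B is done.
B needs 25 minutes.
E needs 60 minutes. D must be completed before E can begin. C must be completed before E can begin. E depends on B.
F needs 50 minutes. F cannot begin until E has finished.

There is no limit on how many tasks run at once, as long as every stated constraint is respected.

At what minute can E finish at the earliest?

160

B has no prerequisites, so it starts at minute 0 and finishes at minute 25.
C waits on B (finishes minute 25), so it starts at minute 25 and finishes at 25 + 45 = minute 70.
For D: C (finishes minute 70); B (finishes minute 25). Taking the maximum gives a start of minute 70, and it finishes at 70 + 30 = minute 100.
E cannot start until D (finishes minute 100); C (finishes minute 70); B (finishes minute 25). The controlling bound is minute 100, so E finishes at 100 + 60 = minute 160.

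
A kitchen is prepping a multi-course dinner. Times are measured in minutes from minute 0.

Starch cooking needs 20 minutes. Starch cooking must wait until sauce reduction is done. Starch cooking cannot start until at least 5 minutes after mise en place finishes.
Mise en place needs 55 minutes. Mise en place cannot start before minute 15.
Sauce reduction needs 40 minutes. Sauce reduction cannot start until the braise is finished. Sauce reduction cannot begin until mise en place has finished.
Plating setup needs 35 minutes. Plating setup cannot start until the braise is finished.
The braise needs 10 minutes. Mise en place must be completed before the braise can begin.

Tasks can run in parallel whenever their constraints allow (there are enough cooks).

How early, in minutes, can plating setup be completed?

115

Mise en place waits on its own release at minute 15, so it starts at minute 15 and finishes at 15 + 55 = minute 70.
The braise cannot begin until mise en place (finishes minute 70). It runs from minute 70 to 70 + 10 = minute 80.
Plating setup cannot begin until the braise (finishes minute 80). It runs from minute 80 to 80 + 35 = minute 115.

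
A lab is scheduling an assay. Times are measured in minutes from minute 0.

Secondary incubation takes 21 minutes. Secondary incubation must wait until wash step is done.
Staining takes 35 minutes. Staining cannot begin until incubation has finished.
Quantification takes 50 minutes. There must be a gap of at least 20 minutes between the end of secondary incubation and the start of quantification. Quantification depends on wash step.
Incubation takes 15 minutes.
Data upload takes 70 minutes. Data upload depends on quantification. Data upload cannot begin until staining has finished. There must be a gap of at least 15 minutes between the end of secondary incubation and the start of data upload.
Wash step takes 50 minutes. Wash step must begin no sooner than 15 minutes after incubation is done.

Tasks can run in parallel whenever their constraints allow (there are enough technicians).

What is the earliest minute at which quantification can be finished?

Incubation can start immediately at minute 0; it finishes at minute 15.
Wash step cannot begin until incubation (finishes minute 15, plus 15-minute gap → minute 30). It runs from minute 30 to 30 + 50 = minute 80.
Secondary incubation waits on wash step (finishes minute 80), so it starts at minute 80 and finishes at 80 + 21 = minute 101.
Quantification has to wait for secondary incubation (finishes minute 101, plus 20-minute gap → minute 121); wash step (finishes minute 80). The latest of these is minute 121, so quantification runs minute 121 to 121 + 50 = minute 171.

171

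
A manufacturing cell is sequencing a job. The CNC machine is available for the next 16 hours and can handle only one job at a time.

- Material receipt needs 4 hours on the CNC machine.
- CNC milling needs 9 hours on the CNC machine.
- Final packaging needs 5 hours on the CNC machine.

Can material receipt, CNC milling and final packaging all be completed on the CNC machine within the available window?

Running back to back, the jobs need 4 + 9 + 5 = 18 hours on the CNC machine.
Since 18 > 16, they cannot all fit.

No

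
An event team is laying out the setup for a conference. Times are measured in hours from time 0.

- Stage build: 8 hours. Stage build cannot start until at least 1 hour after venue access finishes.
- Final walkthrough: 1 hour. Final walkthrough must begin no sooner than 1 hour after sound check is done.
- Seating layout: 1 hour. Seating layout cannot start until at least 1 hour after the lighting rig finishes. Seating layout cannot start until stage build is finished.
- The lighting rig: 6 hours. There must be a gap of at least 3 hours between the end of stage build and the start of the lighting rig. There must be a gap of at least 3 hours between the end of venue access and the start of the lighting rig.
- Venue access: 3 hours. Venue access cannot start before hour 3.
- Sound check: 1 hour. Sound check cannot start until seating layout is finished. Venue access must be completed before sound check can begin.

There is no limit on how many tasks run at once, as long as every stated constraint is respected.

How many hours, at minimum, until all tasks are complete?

29

Venue access waits on its own release at hour 3, so it starts at hour 3 and finishes at 3 + 3 = hour 6.
Stage build cannot begin until venue access (finishes hour 6, plus 1-hour gap → hour 7). It runs from hour 7 to 7 + 8 = hour 15.
For the lighting rig: stage build (finishes hour 15, plus 3-hour gap → hour 18); venue access (finishes hour 6, plus 3-hour gap → hour 9). Taking the maximum gives a start of hour 18, and it finishes at 18 + 6 = hour 24.
Seating layout cannot start until the lighting rig (finishes hour 24, plus 1-hour gap → hour 25); stage build (finishes hour 15). The controlling bound is hour 25, so seating layout finishes at 25 + 1 = hour 26.
Sound check cannot start until seating layout (finishes hour 26); venue access (finishes hour 6). The controlling bound is hour 26, so sound check finishes at 26 + 1 = hour 27.
After sound check (finishes hour 27, plus 1-hour gap → hour 28), final walkthrough can start at hour 28 and finishes at hour 29.
All tasks are finished once the last one completes. Finish times: Venue access at 6, Stage build at 15, The lighting rig at 24, Seating layout at 26, Sound check at 27, Final walkthrough at 29. The latest is hour 29.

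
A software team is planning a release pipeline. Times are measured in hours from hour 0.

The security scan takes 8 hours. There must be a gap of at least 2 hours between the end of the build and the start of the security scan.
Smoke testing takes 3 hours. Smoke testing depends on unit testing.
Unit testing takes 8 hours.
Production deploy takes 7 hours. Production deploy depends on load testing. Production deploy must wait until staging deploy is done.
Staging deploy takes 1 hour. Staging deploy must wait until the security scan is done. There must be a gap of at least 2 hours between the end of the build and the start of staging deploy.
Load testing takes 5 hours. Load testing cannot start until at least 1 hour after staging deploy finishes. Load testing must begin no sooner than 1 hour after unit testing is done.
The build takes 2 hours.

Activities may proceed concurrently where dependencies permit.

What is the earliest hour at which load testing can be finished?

19

Unit testing can start immediately at hour 0; it finishes at hour 8.
The build has no prerequisites, so it starts at hour 0 and finishes at hour 2.
The security scan cannot begin until the build (finishes hour 2, plus 2-hour gap → hour 4). It runs from hour 4 to 4 + 8 = hour 12.
Staging deploy needs all of the security scan (finishes hour 12); the build (finishes hour 2, plus 2-hour gap → hour 4). That puts its earliest start at hour 12; it finishes at 12 + 1 = hour 13.
Load testing cannot start until staging deploy (finishes hour 13, plus 1-hour gap → hour 14); unit testing (finishes hour 8, plus 1-hour gap → hour 9). The controlling bound is hour 14, so load testing finishes at 14 + 5 = hour 19.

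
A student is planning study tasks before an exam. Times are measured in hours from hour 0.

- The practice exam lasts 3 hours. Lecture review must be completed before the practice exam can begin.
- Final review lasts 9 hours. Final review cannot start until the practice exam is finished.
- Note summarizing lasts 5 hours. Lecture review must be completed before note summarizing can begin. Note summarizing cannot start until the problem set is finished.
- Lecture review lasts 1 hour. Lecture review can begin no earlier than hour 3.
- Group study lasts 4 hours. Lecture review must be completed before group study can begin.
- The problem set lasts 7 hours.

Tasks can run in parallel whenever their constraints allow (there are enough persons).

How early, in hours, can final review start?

7

Lecture review waits on its own release at hour 3, so it starts at hour 3 and finishes at 3 + 1 = hour 4.
The practice exam cannot begin until lecture review (finishes hour 4). It runs from hour 4 to 4 + 3 = hour 7.
Final review waits on the practice exam (finishes hour 7), so the earliest it can start is hour 7.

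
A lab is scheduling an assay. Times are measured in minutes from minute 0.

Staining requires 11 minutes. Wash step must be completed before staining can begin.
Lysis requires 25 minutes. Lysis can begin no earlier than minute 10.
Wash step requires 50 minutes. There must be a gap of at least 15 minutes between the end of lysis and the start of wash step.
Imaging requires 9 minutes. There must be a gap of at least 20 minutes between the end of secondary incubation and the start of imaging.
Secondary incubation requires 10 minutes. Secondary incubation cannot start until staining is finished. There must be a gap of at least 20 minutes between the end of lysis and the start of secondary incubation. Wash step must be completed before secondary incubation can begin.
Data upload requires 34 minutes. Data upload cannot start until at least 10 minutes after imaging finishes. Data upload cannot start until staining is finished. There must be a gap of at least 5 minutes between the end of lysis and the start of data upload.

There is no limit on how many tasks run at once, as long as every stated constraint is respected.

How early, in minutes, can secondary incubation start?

After its own release at minute 10, lysis can start at minute 10 and finishes at minute 35.
Wash step waits on lysis (finishes minute 35, plus 15-minute gap → minute 50), so it starts at minute 50 and finishes at 50 + 50 = minute 100.
Staining cannot begin until wash step (finishes minute 100). It runs from minute 100 to 100 + 11 = minute 111.
Secondary incubation waits on staining (finishes minute 111); lysis (finishes minute 35, plus 20-minute gap → minute 55); wash step (finishes minute 100). The latest of these is minute 111, which is the earliest secondary incubation can start.

111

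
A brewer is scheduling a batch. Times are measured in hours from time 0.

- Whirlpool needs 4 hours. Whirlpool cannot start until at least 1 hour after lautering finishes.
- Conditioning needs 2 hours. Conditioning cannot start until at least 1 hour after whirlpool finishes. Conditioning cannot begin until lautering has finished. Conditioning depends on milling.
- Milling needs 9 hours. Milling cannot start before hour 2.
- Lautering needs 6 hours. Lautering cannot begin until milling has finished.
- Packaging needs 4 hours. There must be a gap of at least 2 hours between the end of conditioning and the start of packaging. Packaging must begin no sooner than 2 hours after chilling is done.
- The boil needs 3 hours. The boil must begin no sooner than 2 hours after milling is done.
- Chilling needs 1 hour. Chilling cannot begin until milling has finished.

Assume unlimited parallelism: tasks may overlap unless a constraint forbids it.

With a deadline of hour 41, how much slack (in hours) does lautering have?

10

Milling waits on its own release at hour 2, so it starts at hour 2 and finishes at 2 + 9 = hour 11.
Lautering waits on milling (finishes hour 11), so it starts at hour 11 and finishes at 11 + 6 = hour 17.

Working backward from the deadline:
Nothing follows packaging; the deadline of hour 41 is its only limit. It must start by 41 − 4 = hour 37.
Since packaging (must start by hour 37, minus 2-hour gap → hour 35) depends on it, conditioning must finish by hour 35. Backing off its 2-hour duration gives a latest start of hour 33.
Since conditioning (must start by hour 33, minus 1-hour gap → hour 32) depends on it, whirlpool must finish by hour 32. Backing off its 4-hour duration gives a latest start of hour 28.
Lautering feeds whirlpool (must start by hour 28, minus 1-hour gap → hour 27); conditioning (must start by hour 33). Taking the minimum, lautering must finish by hour 27 and start by 27 − 6 = hour 21.
So lautering can start as early as hour 11 and as late as hour 21, giving 21 − 11 = 10 hours of slack.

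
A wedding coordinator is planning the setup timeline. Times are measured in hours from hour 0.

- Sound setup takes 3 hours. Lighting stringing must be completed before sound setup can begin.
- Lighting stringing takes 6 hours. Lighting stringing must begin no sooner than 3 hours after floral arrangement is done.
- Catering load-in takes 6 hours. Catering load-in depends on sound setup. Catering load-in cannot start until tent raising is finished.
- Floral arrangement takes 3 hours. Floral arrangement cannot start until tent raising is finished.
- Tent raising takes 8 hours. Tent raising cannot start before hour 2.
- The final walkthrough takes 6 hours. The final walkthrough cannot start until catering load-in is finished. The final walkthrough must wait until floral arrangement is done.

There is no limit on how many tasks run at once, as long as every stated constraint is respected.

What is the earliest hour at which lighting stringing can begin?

16

Tent raising cannot begin until its own release at hour 2. It runs from hour 2 to 2 + 8 = hour 10.
Floral arrangement cannot begin until tent raising (finishes hour 10). It runs from hour 10 to 10 + 3 = hour 13.
Lighting stringing waits on floral arrangement (finishes hour 13, plus 3-hour gap → hour 16), so the earliest it can start is hour 16.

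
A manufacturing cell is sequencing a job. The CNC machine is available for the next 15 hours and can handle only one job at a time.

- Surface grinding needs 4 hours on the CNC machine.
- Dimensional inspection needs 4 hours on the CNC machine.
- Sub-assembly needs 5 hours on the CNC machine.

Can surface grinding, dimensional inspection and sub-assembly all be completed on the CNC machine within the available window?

Running back to back, the jobs need 4 + 4 + 5 = 13 hours on the CNC machine.
Since 13 ≤ 15, they fit within the window.

Yes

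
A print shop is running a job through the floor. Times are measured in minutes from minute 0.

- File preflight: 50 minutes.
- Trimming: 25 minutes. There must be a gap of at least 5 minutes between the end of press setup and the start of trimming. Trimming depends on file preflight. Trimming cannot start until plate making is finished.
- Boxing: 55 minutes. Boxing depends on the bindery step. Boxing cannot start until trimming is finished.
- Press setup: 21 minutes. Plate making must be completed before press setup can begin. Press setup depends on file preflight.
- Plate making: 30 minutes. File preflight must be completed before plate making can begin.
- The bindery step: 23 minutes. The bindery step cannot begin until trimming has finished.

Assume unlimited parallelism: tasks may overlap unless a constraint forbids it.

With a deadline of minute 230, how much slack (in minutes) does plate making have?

21

File preflight has no prerequisites, so it starts at minute 0 and finishes at minute 50.
Plate making cannot begin until file preflight (finishes minute 50). It runs from minute 50 to 50 + 30 = minute 80.

Working backward from the deadline:
Nothing follows boxing; the deadline of minute 230 is its only limit. It must start by 230 − 55 = minute 175.
Since boxing (must start by minute 175) depends on it, the bindery step must finish by minute 175. Backing off its 23-minute duration gives a latest start of minute 152.
Trimming must finish in time for the bindery step (must start by minute 152); boxing (must start by minute 175). The tightest is minute 152, so trimming must start by 152 − 25 = minute 127.
Press setup feeds into trimming (must start by minute 127, minus 5-minute gap → minute 122); so press setup must finish by minute 122 and therefore start by minute 101.
For plate making: press setup (must start by minute 101); trimming (must start by minute 127). The most restrictive is minute 101; with a 30-minute duration, plate making must start by minute 71.
So plate making can start as early as minute 50 and as late as minute 71, giving 71 − 50 = 21 minutes of slack.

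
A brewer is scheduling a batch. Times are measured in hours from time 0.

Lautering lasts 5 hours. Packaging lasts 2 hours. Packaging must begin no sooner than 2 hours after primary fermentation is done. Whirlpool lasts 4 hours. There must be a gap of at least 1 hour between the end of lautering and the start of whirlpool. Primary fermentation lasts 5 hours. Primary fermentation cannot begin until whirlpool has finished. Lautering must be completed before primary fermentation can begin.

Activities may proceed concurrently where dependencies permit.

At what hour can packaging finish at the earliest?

Lautering has no prerequisites, so it starts at hour 0 and finishes at hour 5.
Whirlpool cannot begin until lautering (finishes hour 5, plus 1-hour gap → hour 6). It runs from hour 6 to 6 + 4 = hour 10.
Primary fermentation has to wait for whirlpool (finishes hour 10); lautering (finishes hour 5). The latest of these is hour 10, so primary fermentation runs hour 10 to 10 + 5 = hour 15.
Packaging waits on primary fermentation (finishes hour 15, plus 2-hour gap → hour 17), so it starts at hour 17 and finishes at 17 + 2 = hour 19.

19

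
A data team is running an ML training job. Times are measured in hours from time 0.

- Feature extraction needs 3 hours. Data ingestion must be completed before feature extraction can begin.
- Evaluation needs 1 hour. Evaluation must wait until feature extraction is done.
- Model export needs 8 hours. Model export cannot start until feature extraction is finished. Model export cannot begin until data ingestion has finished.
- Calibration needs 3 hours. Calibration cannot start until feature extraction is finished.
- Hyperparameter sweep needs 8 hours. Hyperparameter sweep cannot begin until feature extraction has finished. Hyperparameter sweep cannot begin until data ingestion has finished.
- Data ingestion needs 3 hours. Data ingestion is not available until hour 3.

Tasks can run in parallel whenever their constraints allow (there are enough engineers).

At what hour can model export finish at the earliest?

After its own release at hour 3, data ingestion can start at hour 3 and finishes at hour 6.
Feature extraction waits on data ingestion (finishes hour 6), so it starts at hour 6 and finishes at 6 + 3 = hour 9.
Model export needs all of feature extraction (finishes hour 9); data ingestion (finishes hour 6). That puts its earliest start at hour 9; it finishes at 9 + 8 = hour 17.

17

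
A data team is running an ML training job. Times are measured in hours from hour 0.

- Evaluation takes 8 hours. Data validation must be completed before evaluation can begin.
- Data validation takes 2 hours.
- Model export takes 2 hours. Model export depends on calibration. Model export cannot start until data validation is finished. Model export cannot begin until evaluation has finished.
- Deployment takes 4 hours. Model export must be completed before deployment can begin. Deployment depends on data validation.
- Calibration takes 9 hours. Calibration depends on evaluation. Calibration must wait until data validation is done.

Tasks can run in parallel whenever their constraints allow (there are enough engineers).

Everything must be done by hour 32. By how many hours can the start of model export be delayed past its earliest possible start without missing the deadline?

7

Data validation can start immediately at hour 0; it finishes at hour 2.
After data validation (finishes hour 2), evaluation can start at hour 2 and finishes at hour 10.
Calibration has to wait for evaluation (finishes hour 10); data validation (finishes hour 2). The latest of these is hour 10, so calibration runs hour 10 to 10 + 9 = hour 19.
For model export: calibration (finishes hour 19); data validation (finishes hour 2); evaluation (finishes hour 10). Taking the maximum gives a start of hour 19, and it finishes at 19 + 2 = hour 21.

Working backward from the deadline:
Deployment must finish by hour 32; it takes 4 hours, so it must start by 32 − 4 = hour 28.
Model export feeds into deployment (must start by hour 28); so model export must finish by hour 28 and therefore start by hour 26.
So model export can start as early as hour 19 and as late as hour 26, giving 26 − 19 = 7 hours of slack.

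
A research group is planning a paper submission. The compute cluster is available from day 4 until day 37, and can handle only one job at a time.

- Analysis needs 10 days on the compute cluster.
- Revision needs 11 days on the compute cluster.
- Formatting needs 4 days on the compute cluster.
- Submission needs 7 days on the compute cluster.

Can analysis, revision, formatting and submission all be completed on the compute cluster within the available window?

Yes

The compute cluster window is 37 − 4 = 33 days.
Running back to back, the jobs need 10 + 11 + 4 + 7 = 32 days on the compute cluster.
Since 32 ≤ 33, they fit within the window.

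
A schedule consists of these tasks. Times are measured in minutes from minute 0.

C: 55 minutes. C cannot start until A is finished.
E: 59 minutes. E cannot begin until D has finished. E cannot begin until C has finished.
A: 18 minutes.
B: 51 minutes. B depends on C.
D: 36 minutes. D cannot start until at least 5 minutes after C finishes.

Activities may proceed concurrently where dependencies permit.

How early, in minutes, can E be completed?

A has no prerequisites, so it starts at minute 0 and finishes at minute 18.
After A (finishes minute 18), C can start at minute 18 and finishes at minute 73.
After C (finishes minute 73, plus 5-minute gap → minute 78), D can start at minute 78 and finishes at minute 114.
E has to wait for D (finishes minute 114); C (finishes minute 73). The latest of these is minute 114, so E runs minute 114 to 114 + 59 = minute 173.

173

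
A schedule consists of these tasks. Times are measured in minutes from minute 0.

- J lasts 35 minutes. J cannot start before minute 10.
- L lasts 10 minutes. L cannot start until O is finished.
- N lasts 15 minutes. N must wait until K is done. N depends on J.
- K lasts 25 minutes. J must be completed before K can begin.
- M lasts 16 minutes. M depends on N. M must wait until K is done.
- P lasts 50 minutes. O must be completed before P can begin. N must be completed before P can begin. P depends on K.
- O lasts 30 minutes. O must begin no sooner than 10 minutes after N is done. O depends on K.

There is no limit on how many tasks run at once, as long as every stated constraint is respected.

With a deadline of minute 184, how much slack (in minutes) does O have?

9

J waits on its own release at minute 10, so it starts at minute 10 and finishes at 10 + 35 = minute 45.
After J (finishes minute 45), K can start at minute 45 and finishes at minute 70.
N has to wait for K (finishes minute 70); J (finishes minute 45). The latest of these is minute 70, so N runs minute 70 to 70 + 15 = minute 85.
O has to wait for N (finishes minute 85, plus 10-minute gap → minute 95); K (finishes minute 70). The latest of these is minute 95, so O runs minute 95 to 95 + 30 = minute 125.

Working backward from the deadline:
To finish by minute 184, L (duration 10) must start no later than minute 174.
P has no dependents, so it just needs to finish by minute 184. Starting by 184 − 50 = minute 134 achieves that.
O feeds L (must start by minute 174); P (must start by minute 134). Taking the minimum, O must finish by minute 134 and start by 134 − 30 = minute 104.
So O can start as early as minute 95 and as late as minute 104, giving 104 − 95 = 9 minutes of slack.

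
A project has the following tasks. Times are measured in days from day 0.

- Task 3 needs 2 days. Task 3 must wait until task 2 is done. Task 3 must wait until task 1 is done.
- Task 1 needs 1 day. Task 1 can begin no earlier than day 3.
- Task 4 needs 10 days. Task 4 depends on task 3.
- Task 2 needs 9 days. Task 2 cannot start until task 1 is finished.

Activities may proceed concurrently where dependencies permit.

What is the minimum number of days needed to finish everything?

25

Task 1 waits on its own release at day 3, so it starts at day 3 and finishes at 3 + 1 = day 4.
Task 2 waits on task 1 (finishes day 4), so it starts at day 4 and finishes at 4 + 9 = day 13.
Task 3 needs all of task 2 (finishes day 13); task 1 (finishes day 4). That puts its earliest start at day 13; it finishes at 13 + 2 = day 15.
Task 4 waits on task 3 (finishes day 15), so it starts at day 15 and finishes at 15 + 10 = day 25.
All tasks are finished once the last one completes. Finish times: Task 1 at 4, Task 2 at 13, Task 3 at 15, Task 4 at 25. The latest is day 25.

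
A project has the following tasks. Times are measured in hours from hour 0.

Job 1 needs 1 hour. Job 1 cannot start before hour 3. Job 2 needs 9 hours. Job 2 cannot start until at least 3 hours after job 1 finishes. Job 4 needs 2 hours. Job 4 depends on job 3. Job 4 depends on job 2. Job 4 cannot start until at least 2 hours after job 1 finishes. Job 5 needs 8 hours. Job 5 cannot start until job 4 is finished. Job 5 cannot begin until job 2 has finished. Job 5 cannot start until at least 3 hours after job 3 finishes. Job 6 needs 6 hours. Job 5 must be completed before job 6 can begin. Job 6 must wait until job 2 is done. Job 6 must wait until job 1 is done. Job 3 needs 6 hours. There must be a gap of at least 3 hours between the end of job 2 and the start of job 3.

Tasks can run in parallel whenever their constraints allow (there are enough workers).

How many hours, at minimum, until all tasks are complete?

Job 1 waits on its own release at hour 3, so it starts at hour 3 and finishes at 3 + 1 = hour 4.
Job 2 waits on job 1 (finishes hour 4, plus 3-hour gap → hour 7), so it starts at hour 7 and finishes at 7 + 9 = hour 16.
Job 3 waits on job 2 (finishes hour 16, plus 3-hour gap → hour 19), so it starts at hour 19 and finishes at 19 + 6 = hour 25.
Job 4 needs all of job 3 (finishes hour 25); job 2 (finishes hour 16); job 1 (finishes hour 4, plus 2-hour gap → hour 6). That puts its earliest start at hour 25; it finishes at 25 + 2 = hour 27.
Job 5 cannot start until job 4 (finishes hour 27); job 2 (finishes hour 16); job 3 (finishes hour 25, plus 3-hour gap → hour 28). The controlling bound is hour 28, so job 5 finishes at 28 + 8 = hour 36.
Job 6 has to wait for job 5 (finishes hour 36); job 2 (finishes hour 16); job 1 (finishes hour 4). The latest of these is hour 36, so job 6 runs hour 36 to 36 + 6 = hour 42.
All tasks are finished once the last one completes. Finish times: Job 1 at 4, Job 2 at 16, Job 3 at 25, Job 4 at 27, Job 5 at 36, Job 6 at 42. The latest is hour 42.

42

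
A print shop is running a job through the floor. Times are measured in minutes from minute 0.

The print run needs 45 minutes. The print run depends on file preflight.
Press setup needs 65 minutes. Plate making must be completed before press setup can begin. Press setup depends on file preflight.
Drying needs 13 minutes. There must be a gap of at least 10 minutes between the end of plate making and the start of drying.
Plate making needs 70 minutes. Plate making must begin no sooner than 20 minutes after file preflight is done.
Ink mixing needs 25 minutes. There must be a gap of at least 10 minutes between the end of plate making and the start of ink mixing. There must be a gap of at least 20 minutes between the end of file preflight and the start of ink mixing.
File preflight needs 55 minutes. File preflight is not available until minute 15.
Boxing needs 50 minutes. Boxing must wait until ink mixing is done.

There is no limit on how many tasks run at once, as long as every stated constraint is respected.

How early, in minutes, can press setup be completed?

225

File preflight waits on its own release at minute 15, so it starts at minute 15 and finishes at 15 + 55 = minute 70.
Plate making waits on file preflight (finishes minute 70, plus 20-minute gap → minute 90), so it starts at minute 90 and finishes at 90 + 70 = minute 160.
Press setup cannot start until plate making (finishes minute 160); file preflight (finishes minute 70). The controlling bound is minute 160, so press setup finishes at 160 + 65 = minute 225.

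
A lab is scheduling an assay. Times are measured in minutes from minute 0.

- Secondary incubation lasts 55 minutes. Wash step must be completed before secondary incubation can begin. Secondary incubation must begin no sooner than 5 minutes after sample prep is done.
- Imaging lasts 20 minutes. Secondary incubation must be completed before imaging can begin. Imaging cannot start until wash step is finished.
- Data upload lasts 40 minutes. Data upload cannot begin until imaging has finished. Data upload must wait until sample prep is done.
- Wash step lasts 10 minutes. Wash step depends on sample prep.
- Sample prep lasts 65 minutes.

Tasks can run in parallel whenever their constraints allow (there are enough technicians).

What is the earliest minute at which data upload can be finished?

190

Sample prep has no prerequisites, so it starts at minute 0 and finishes at minute 65.
After sample prep (finishes minute 65), wash step can start at minute 65 and finishes at minute 75.
For secondary incubation: wash step (finishes minute 75); sample prep (finishes minute 65, plus 5-minute gap → minute 70). Taking the maximum gives a start of minute 75, and it finishes at 75 + 55 = minute 130.
For imaging: secondary incubation (finishes minute 130); wash step (finishes minute 75). Taking the maximum gives a start of minute 130, and it finishes at 130 + 20 = minute 150.
For data upload: imaging (finishes minute 150); sample prep (finishes minute 65). Taking the maximum gives a start of minute 150, and it finishes at 150 + 40 = minute 190.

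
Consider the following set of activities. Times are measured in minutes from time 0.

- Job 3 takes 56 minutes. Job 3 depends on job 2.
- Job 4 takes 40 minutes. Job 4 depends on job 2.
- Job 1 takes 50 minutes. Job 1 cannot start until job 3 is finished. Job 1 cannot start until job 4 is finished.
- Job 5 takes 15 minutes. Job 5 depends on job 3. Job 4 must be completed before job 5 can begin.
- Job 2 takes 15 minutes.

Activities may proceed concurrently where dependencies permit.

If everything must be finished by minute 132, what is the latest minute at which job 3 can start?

To finish by minute 132, job 1 (duration 50) must start no later than minute 82.
Job 5 must finish by minute 132; it takes 15 minutes, so it must start by 132 − 15 = minute 117.
For job 3: job 1 (must start by minute 82); job 5 (must start by minute 117). The most restrictive is minute 82; with a 56-minute duration, job 3 must start by minute 26.

26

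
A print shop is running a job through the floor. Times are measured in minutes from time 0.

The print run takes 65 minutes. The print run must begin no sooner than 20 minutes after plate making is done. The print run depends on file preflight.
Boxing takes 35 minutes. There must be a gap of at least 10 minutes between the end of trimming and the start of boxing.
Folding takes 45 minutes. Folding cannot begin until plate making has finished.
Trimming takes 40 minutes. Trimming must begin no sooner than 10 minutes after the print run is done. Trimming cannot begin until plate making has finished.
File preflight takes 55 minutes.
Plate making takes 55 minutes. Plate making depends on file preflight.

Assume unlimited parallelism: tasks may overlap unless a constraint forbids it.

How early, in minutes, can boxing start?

255

File preflight has no prerequisites, so it starts at minute 0 and finishes at minute 55.
After file preflight (finishes minute 55), plate making can start at minute 55 and finishes at minute 110.
For the print run: plate making (finishes minute 110, plus 20-minute gap → minute 130); file preflight (finishes minute 55). Taking the maximum gives a start of minute 130, and it finishes at 130 + 65 = minute 195.
Trimming has to wait for the print run (finishes minute 195, plus 10-minute gap → minute 205); plate making (finishes minute 110). The latest of these is minute 205, so trimming runs minute 205 to 205 + 40 = minute 245.
Boxing waits on trimming (finishes minute 245, plus 10-minute gap → minute 255), so the earliest it can start is minute 255.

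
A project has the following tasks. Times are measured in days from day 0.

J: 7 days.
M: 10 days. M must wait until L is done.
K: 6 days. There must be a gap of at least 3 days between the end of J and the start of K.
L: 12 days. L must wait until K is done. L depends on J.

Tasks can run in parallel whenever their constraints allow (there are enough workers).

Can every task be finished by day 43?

Yes

J can start immediately at day 0; it finishes at day 7.
K cannot begin until J (finishes day 7, plus 3-day gap → day 10). It runs from day 10 to 10 + 6 = day 16.
For L: K (finishes day 16); J (finishes day 7). Taking the maximum gives a start of day 16, and it finishes at 16 + 12 = day 28.
M cannot begin until L (finishes day 28). It runs from day 28 to 28 + 10 = day 38.
Every task is finished by day 38, which is no later than the deadline of 43, so the schedule is feasible.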